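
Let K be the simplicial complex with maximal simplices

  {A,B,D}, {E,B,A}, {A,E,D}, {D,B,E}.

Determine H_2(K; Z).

Fix the vertex order A < B < D < E and write every simplex with vertices in increasing order. Then dim K = 2 and the simplices of K are:

  0-simplices (4): A, B, D, E
  1-simplices (6): AB, AD, AE, BD, BE, DE
  2-simplices (4): ABD, ABE, ADE, BDE

Hence C_0 ≅ Z^4, C_1 ≅ Z^6, C_2 ≅ Z^4.

The boundary map ∂_1: C_1 → C_0 maps an edge to its endpoints' difference, ∂[p,q] = q − p. For instance
  ∂BE = E − B.
This gives a 4×6 integer matrix of rank 3; reducing to Smith normal form yields diagonal entries (1,1,1).

The boundary map ∂_2: C_2 → C_1 maps a triangle to the signed sum of its edges. For instance
  ∂ADE = DE − AE + AD,
  ∂ABD = BD − AD + AB.
This gives a 6×4 integer matrix of rank 3; reducing to Smith normal form yields diagonal entries (1,1,1).

Reading off H_k = ker ∂_k / im ∂_{k+1}:

  H_2: rank ker ∂_2 − rank ∂_3 = (4 − 3) − 0 = 1, and there is no ∂_3, so H_2 = Z.

H_2 = Z.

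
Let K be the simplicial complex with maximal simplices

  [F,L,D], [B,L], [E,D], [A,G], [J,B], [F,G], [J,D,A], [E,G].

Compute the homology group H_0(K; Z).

K has 8 vertices, 12 edges, 2 triangles.
rank ∂_0 = 0, rank ∂_1 = 7 ⇒ b_0 = 8 − 0 − 7 = 1; all invariant factors of ∂_1 are 1 so no torsion. So H_0 ≅ Z.

H_0 ≅ Z.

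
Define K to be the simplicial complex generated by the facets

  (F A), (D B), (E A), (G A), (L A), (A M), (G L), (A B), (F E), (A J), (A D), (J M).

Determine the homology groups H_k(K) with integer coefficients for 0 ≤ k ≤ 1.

H_0 = Z,  H_1 = Z^4.

Take the total order A < B < D < E < F < G < J < L < M on the vertex set. Then K (dimension 1) consists of the simplices:

  0-simplices (9): A, B, D, E, F, G, J, L, M
  1-simplices (12): AB, AD, AE, AF, AG, AJ, AL, AM, BD, EF, GL, JM

giving chain groups C_0 ≅ Z^9, C_1 ≅ Z^12.

The boundary map ∂_1: C_1 → C_0 is given by ∂[p,q] = [q] − [p]. For instance
  ∂EF = F − E.
As a 9×12 matrix over Z this has rank 8, with invariant factors (1,1,1,1,1,1,1,1).

From H_k ≅ ker(∂_k) / im(∂_{k+1}) we obtain:

  H_0: rank C_0 − rank ∂_1 = 9 − 8 = 1, and the invariant factors of ∂_1 are all 1, so H_0 ≅ Z.
  H_1: rank ker ∂_1 − rank ∂_2 = (12 − 8) − 0 = 4, and there is no ∂_2, so H_1 ≅ Z^4.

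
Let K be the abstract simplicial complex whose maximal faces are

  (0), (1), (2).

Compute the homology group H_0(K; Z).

Fix the vertex order 0 < 1 < 2 and write every simplex with vertices in increasing order. Then dim K = 0 and the simplices of K are:

  0-simplices (3): [0], [1], [2]

so the chain groups are C_0 ≅ Z^3.

Computing H_k = (kernel of ∂_k) / (image of ∂_{k+1}):

  H_0: rank C_0 − rank ∂_1 = 3 − 0 = 3, and there is no ∂_1, so H_0 = Z^3.

(K is a triangulation of a set of 3 points.)

H_0 = Z^3.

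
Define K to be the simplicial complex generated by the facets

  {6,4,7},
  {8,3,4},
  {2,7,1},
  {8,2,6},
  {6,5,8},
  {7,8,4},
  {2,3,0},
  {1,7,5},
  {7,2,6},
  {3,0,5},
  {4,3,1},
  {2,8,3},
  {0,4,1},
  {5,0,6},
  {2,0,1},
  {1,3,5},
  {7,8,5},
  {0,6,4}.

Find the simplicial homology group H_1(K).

H_1 ≅ Z ⊕ Z/2Z.

Take the total order 0 < 1 < 2 < 3 < 4 < 5 < 6 < 7 < 8 on the vertex set. Then K (dimension 2) consists of the simplices:

  0-simplices (9): [0], [1], [2], [3], [4], [5], [6], [7], [8]
  1-simplices (27): (27 of them)
  2-simplices (18): [0,1,2], [0,1,4], [0,2,3], [0,3,5], [0,4,6], [0,5,6], [1,2,7], [1,3,4], [1,3,5], [1,5,7], [2,3,8], [2,6,7], [2,6,8], [3,4,8], [4,6,7], [4,7,8], [5,6,8], [5,7,8]

giving chain groups C_0 ≅ Z^9, C_1 ≅ Z^27, C_2 ≅ Z^18.

The boundary map ∂_1: C_1 → C_0 maps an edge to its endpoints' difference, ∂[p,q] = q − p. For instance
  ∂[1,3] = [3] − [1].
The resulting 9×27 matrix has rank 8, and its Smith normal form has invariant factors (1,1,1,1,1,1,1,1).

∂_2: C_2 → C_1 sends each 2-simplex [p,q,r] to [q,r] − [p,r] + [p,q]. For instance
  ∂[0,5,6] = [5,6] − [0,6] + [0,5],
  ∂[3,4,8] = [4,8] − [3,8] + [3,4].
The resulting 27×18 matrix has rank 18, and its Smith normal form has invariant factors (1,1,1,1,1,1,1,1,1,1,1,1,1,1,1,1,1,2).

Now H_k = ker ∂_k / im ∂_{k+1}, so:

  H_1: rank ker ∂_1 − rank ∂_2 = (27 − 8) − 18 = 1, and ∂_2 has invariant factor 2 > 1, so H_1 ≅ Z ⊕ Z/2Z.

(K is a triangulation of the Klein bottle.)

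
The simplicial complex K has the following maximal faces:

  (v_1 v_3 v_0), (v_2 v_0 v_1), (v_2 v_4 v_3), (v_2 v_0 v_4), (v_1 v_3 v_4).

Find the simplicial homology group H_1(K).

H_1 ≅ Z.

We work with the vertex ordering v_0 < v_1 < v_2 < v_3 < v_4. The simplices of K, each written with vertices in increasing order, are:

  0-simplices (5): [v_0], [v_1], [v_2], [v_3], [v_4]
  1-simplices (10): [v_0,v_1], [v_0,v_2], [v_0,v_3], [v_0,v_4], [v_1,v_2], [v_1,v_3], [v_1,v_4], [v_2,v_3], [v_2,v_4], [v_3,v_4]
  2-simplices (5): [v_0,v_1,v_2], [v_0,v_1,v_3], [v_0,v_2,v_4], [v_1,v_3,v_4], [v_2,v_3,v_4]

Hence C_0 ≅ Z^5, C_1 ≅ Z^10, C_2 ≅ Z^5.

The boundary map ∂_1: C_1 → C_0 sends each edge [p,q] (with p < q) to q − p.
As a 5×10 matrix over Z this has rank 4, with invariant factors (1,1,1,1).

Boundary ∂_2: C_2 → C_1 maps a triangle to the signed sum of its edges. For instance
  ∂[v_0,v_2,v_4] = [v_2,v_4] − [v_0,v_4] + [v_0,v_2],
  ∂[v_2,v_3,v_4] = [v_3,v_4] − [v_2,v_4] + [v_2,v_3].
This gives a 10×5 integer matrix of rank 5; reducing to Smith normal form yields diagonal entries (1,1,1,1,1).

Reading off H_k = ker ∂_k / im ∂_{k+1}:

  H_1: rank ker ∂_1 − rank ∂_2 = (10 − 4) − 5 = 1, and the invariant factors of ∂_2 are all 1, so H_1 ≅ Z.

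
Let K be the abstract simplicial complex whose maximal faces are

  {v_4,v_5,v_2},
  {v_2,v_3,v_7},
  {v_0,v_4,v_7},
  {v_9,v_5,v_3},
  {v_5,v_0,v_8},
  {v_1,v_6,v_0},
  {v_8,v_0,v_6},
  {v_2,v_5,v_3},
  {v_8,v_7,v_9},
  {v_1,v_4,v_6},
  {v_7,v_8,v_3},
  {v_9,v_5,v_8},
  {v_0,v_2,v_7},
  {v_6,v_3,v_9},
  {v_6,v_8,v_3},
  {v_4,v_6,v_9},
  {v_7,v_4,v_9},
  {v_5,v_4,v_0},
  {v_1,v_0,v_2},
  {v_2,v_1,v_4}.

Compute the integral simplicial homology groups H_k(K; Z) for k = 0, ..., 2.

H_0 = Z,  H_1 = Z ⊕ Z/2Z,  H_2 = 0.

Fix the vertex order v_0 < v_1 < v_2 < v_3 < v_4 < v_5 < v_6 < v_7 < v_8 < v_9 and write every simplex with vertices in increasing order. Then dim K = 2 and the simplices of K are:

  0-simplices (10): [v_0], [v_1], [v_2], [v_3], [v_4], [v_5], [v_6], [v_7], [v_8], [v_9]
  1-simplices (30): (30 of them)
  2-simplices (20): (20 of them)

so the chain groups are C_0 ≅ Z^10, C_1 ≅ Z^30, C_2 ≅ Z^20.

The boundary map ∂_1: C_1 → C_0 is given by ∂[p,q] = [q] − [p]. For instance
  ∂[v_1,v_4] = [v_4] − [v_1].
The resulting 10×30 matrix has rank 9, and its Smith normal form has invariant factors (1,1,1,1,1,1,1,1,1).

∂_2: C_2 → C_1 sends each 2-simplex [p,q,r] to [q,r] − [p,r] + [p,q]. For instance
  ∂[v_0,v_1,v_2] = [v_1,v_2] − [v_0,v_2] + [v_0,v_1],
  ∂[v_3,v_7,v_8] = [v_7,v_8] − [v_3,v_8] + [v_3,v_7].
This gives a 30×20 integer matrix of rank 20; reducing to Smith normal form yields diagonal entries (1,1,1,1,1,1,1,1,1,1,1,1,1,1,1,1,1,1,1,2).

Computing H_k = (kernel of ∂_k) / (image of ∂_{k+1}):

  H_0: rank C_0 − rank ∂_1 = 10 − 9 = 1, and the invariant factors of ∂_1 are all 1, so H_0 ≅ Z.
  H_1: rank ker ∂_1 − rank ∂_2 = (30 − 9) − 20 = 1, and ∂_2 has invariant factor 2 > 1, so H_1 ≅ Z ⊕ Z/2Z.
  H_2: rank ker ∂_2 − rank ∂_3 = (20 − 20) − 0 = 0, and there is no ∂_3, so H_2 ≅ 0.

As a check, the Euler characteristic is 10 − 30 + 20 = 0, which agrees with 1 − 1 + 0 = 0.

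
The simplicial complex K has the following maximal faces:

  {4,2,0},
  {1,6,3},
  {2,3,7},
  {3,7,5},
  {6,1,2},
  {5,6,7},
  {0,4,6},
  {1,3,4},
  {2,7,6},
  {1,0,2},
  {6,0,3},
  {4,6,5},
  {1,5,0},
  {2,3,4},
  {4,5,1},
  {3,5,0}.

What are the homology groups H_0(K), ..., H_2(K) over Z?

Order the vertices as 0 < 1 < 2 < 3 < 4 < 5 < 6 < 7. Listing each simplex with vertices in this order, K has dimension 2 with simplices:

  0-simplices (8): [0], [1], [2], [3], [4], [5], [6], [7]
  1-simplices (24): (24 of them)
  2-simplices (16): [0,1,2], [0,1,5], [0,2,4], [0,3,5], [0,3,6], [0,4,6], [1,2,6], [1,3,4], [1,3,6], [1,4,5], [2,3,4], [2,3,7], [2,6,7], [3,5,7], [4,5,6], [5,6,7]

giving chain groups C_0 ≅ Z^8, C_1 ≅ Z^24, C_2 ≅ Z^16.

Boundary ∂_1: C_1 → C_0 maps an edge to its endpoints' difference, ∂[p,q] = q − p. For instance
  ∂[2,3] = [3] − [2].
The 8×24 boundary matrix has rank 7 and Smith normal form diag(1,1,1,1,1,1,1).

∂_2: C_2 → C_1 sends each 2-simplex [p,q,r] to [q,r] − [p,r] + [p,q]. For instance
  ∂[4,5,6] = [5,6] − [4,6] + [4,5],
  ∂[0,1,5] = [1,5] − [0,5] + [0,1].
This gives a 24×16 integer matrix of rank 15; reducing to Smith normal form yields diagonal entries (1,1,1,1,1,1,1,1,1,1,1,1,1,1,1).

Computing H_k = (kernel of ∂_k) / (image of ∂_{k+1}):

  H_0: rank C_0 − rank ∂_1 = 8 − 7 = 1, and the invariant factors of ∂_1 are all 1, so H_0 = Z.
  H_1: rank ker ∂_1 − rank ∂_2 = (24 − 7) − 15 = 2, and the invariant factors of ∂_2 are all 1, so H_1 = Z^2.
  H_2: rank ker ∂_2 − rank ∂_3 = (16 − 15) − 0 = 1, and there is no ∂_3, so H_2 = Z.

H_0 = Z,  H_1 = Z^2,  H_2 = Z.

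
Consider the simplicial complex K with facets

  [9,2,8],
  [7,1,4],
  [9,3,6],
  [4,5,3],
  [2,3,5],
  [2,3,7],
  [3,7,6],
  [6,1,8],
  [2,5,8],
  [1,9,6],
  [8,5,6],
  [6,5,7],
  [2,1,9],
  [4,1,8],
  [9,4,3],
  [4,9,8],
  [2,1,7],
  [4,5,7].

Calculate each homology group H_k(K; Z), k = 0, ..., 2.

Fix the vertex order 1 < 2 < 3 < 4 < 5 < 6 < 7 < 8 < 9 and write every simplex with vertices in increasing order. Then dim K = 2 and the simplices of K are:

  0-simplices (9): [1], [2], [3], [4], [5], [6], [7], [8], [9]
  1-simplices (27): (27 of them)
  2-simplices (18): [1,2,7], [1,2,9], [1,4,7], [1,4,8], [1,6,8], [1,6,9], [2,3,5], [2,3,7], [2,5,8], [2,8,9], [3,4,5], [3,4,9], [3,6,7], [3,6,9], [4,5,7], [4,8,9], [5,6,7], [5,6,8]

Hence C_0 ≅ Z^9, C_1 ≅ Z^27, C_2 ≅ Z^18.

Boundary ∂_1: C_1 → C_0 is given by ∂[p,q] = [q] − [p].
The 9×27 boundary matrix has rank 8 and Smith normal form diag(1,1,1,1,1,1,1,1).

Boundary ∂_2: C_2 → C_1 maps a triangle to the signed sum of its edges. For instance
  ∂[1,6,9] = [6,9] − [1,9] + [1,6],
  ∂[3,4,5] = [4,5] − [3,5] + [3,4].
As a 27×18 matrix over Z this has rank 18, with invariant factors (1,1,1,1,1,1,1,1,1,1,1,1,1,1,1,1,1,2).

Reading off H_k = ker ∂_k / im ∂_{k+1}:

  H_0: rank C_0 − rank ∂_1 = 9 − 8 = 1, and the invariant factors of ∂_1 are all 1, so H_0 ≅ Z.
  H_1: rank ker ∂_1 − rank ∂_2 = (27 − 8) − 18 = 1, and ∂_2 has invariant factor 2 > 1, so H_1 ≅ Z ⊕ Z/2.
  H_2: rank ker ∂_2 − rank ∂_3 = (18 − 18) − 0 = 0, and there is no ∂_3, so H_2 ≅ 0.

As a check, the Euler characteristic is 9 − 27 + 18 = 0, which agrees with 1 − 1 + 0 = 0.

H_0 = Z,  H_1 = Z ⊕ Z/2,  H_2 = 0.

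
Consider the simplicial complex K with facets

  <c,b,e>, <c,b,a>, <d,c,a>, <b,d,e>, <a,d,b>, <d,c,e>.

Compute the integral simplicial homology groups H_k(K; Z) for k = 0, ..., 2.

H_0 = Z,  H_1 = 0,  H_2 = Z.

Order the vertices as a < b < c < d < e. Listing each simplex with vertices in this order, K has dimension 2 with simplices:

  0-simplices (5): a, b, c, d, e
  1-simplices (9): ab, ac, ad, bc, bd, be, cd, ce, de
  2-simplices (6): abc, abd, acd, bce, bde, cde

so the chain groups are C_0 ≅ Z^5, C_1 ≅ Z^9, C_2 ≅ Z^6.

Boundary ∂_1: C_1 → C_0 is given by ∂[p,q] = [q] − [p]. For instance
  ∂ab = b − a.
The resulting 5×9 matrix has rank 4, and its Smith normal form has invariant factors (1,1,1,1).

Boundary ∂_2: C_2 → C_1 acts by ∂[p,q,r] = [q,r] − [p,r] + [p,q]. For instance
  ∂bde = de − be + bd,
  ∂abc = bc − ac + ab.
As a 9×6 matrix over Z this has rank 5, with invariant factors (1,1,1,1,1).

Reading off H_k = ker ∂_k / im ∂_{k+1}:

  H_0: rank C_0 − rank ∂_1 = 5 − 4 = 1, and the invariant factors of ∂_1 are all 1, so H_0 = Z.
  H_1: rank ker ∂_1 − rank ∂_2 = (9 − 4) − 5 = 0, and the invariant factors of ∂_2 are all 1, so H_1 = 0.
  H_2: rank ker ∂_2 − rank ∂_3 = (6 − 5) − 0 = 1, and there is no ∂_3, so H_2 = Z.

As a check, the Euler characteristic is 5 − 9 + 6 = 2, which agrees with 1 − 0 + 1 = 2.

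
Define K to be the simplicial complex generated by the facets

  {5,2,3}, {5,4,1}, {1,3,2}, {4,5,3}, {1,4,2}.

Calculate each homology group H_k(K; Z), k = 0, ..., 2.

H_0 = Z,  H_1 = Z,  H_2 = 0.

We work with the vertex ordering 1 < 2 < 3 < 4 < 5. The simplices of K, each written with vertices in increasing order, are:

  0-simplices (5): [1], [2], [3], [4], [5]
  1-simplices (10): [1,2], [1,3], [1,4], [1,5], [2,3], [2,4], [2,5], [3,4], [3,5], [4,5]
  2-simplices (5): [1,2,3], [1,2,4], [1,4,5], [2,3,5], [3,4,5]

giving chain groups C_0 ≅ Z^5, C_1 ≅ Z^10, C_2 ≅ Z^5.

Boundary ∂_1: C_1 → C_0 maps an edge to its endpoints' difference, ∂[p,q] = q − p.
The resulting 5×10 matrix has rank 4, and its Smith normal form has invariant factors (1,1,1,1).

∂_2: C_2 → C_1 maps a triangle to the signed sum of its edges. For instance
  ∂[1,2,3] = [2,3] − [1,3] + [1,2],
  ∂[1,4,5] = [4,5] − [1,5] + [1,4].
This gives a 10×5 integer matrix of rank 5; reducing to Smith normal form yields diagonal entries (1,1,1,1,1).

Computing H_k = (kernel of ∂_k) / (image of ∂_{k+1}):

  H_0: rank C_0 − rank ∂_1 = 5 − 4 = 1, and the invariant factors of ∂_1 are all 1, so H_0 = Z.
  H_1: rank ker ∂_1 − rank ∂_2 = (10 − 4) − 5 = 1, and the invariant factors of ∂_2 are all 1, so H_1 = Z.
  H_2: rank ker ∂_2 − rank ∂_3 = (5 − 5) − 0 = 0, and there is no ∂_3, so H_2 = 0.

As a check, the Euler characteristic is 5 − 10 + 5 = 0, which agrees with 1 − 1 + 0 = 0.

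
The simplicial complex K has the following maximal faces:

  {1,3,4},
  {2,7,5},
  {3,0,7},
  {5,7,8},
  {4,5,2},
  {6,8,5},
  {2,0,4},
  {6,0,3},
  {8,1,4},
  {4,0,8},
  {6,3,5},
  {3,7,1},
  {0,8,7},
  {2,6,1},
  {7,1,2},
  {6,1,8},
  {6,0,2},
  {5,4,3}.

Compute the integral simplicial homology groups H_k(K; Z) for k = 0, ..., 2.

H_0 ≅ Z,  H_1 ≅ Z^2,  H_2 ≅ Z.

We work with the vertex ordering 0 < 1 < 2 < 3 < 4 < 5 < 6 < 7 < 8. The simplices of K, each written with vertices in increasing order, are:

  0-simplices (9): [0], [1], [2], [3], [4], [5], [6], [7], [8]
  1-simplices (27): (27 of them)
  2-simplices (18): [0,2,4], [0,2,6], [0,3,6], [0,3,7], [0,4,8], [0,7,8], [1,2,6], [1,2,7], [1,3,4], [1,3,7], [1,4,8], [1,6,8], [2,4,5], [2,5,7], [3,4,5], [3,5,6], [5,6,8], [5,7,8]

giving chain groups C_0 ≅ Z^9, C_1 ≅ Z^27, C_2 ≅ Z^18.

The boundary map ∂_1: C_1 → C_0 sends each edge [p,q] (with p < q) to q − p. For instance
  ∂[5,8] = [8] − [5].
The resulting 9×27 matrix has rank 8, and its Smith normal form has invariant factors (1,1,1,1,1,1,1,1).

∂_2: C_2 → C_1 acts by ∂[p,q,r] = [q,r] − [p,r] + [p,q]. For instance
  ∂[1,3,7] = [3,7] − [1,7] + [1,3],
  ∂[1,4,8] = [4,8] − [1,8] + [1,4].
This gives a 27×18 integer matrix of rank 17; reducing to Smith normal form yields diagonal entries (1,1,1,1,1,1,1,1,1,1,1,1,1,1,1,1,1).

From H_k ≅ ker(∂_k) / im(∂_{k+1}) we obtain:

  H_0: rank C_0 − rank ∂_1 = 9 − 8 = 1, and the invariant factors of ∂_1 are all 1, so H_0 ≅ Z.
  H_1: rank ker ∂_1 − rank ∂_2 = (27 − 8) − 17 = 2, and the invariant factors of ∂_2 are all 1, so H_1 ≅ Z^2.
  H_2: rank ker ∂_2 − rank ∂_3 = (18 − 17) − 0 = 1, and there is no ∂_3, so H_2 ≅ Z.

As a check, the Euler characteristic is 9 − 27 + 18 = 0, which agrees with 1 − 2 + 1 = 0.
(K is a triangulation of the torus T^2.)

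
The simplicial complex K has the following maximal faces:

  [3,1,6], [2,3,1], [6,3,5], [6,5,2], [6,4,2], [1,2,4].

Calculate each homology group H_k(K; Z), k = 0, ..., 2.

Order the vertices as 1 < 2 < 3 < 4 < 5 < 6. Listing each simplex with vertices in this order, K has dimension 2 with simplices:

  0-simplices (6): [1], [2], [3], [4], [5], [6]
  1-simplices (12): [1,2], [1,3], [1,4], [1,6], [2,3], [2,4], [2,5], [2,6], [3,5], [3,6], [4,6], [5,6]
  2-simplices (6): [1,2,3], [1,2,4], [1,3,6], [2,4,6], [2,5,6], [3,5,6]

so the chain groups are C_0 ≅ Z^6, C_1 ≅ Z^12, C_2 ≅ Z^6.

∂_1: C_1 → C_0 maps an edge to its endpoints' difference, ∂[p,q] = q − p. For instance
  ∂[2,5] = [5] − [2].
The resulting 6×12 matrix has rank 5, and its Smith normal form has invariant factors (1,1,1,1,1).

∂_2: C_2 → C_1 maps a triangle to the signed sum of its edges. For instance
  ∂[1,3,6] = [3,6] − [1,6] + [1,3],
  ∂[1,2,3] = [2,3] − [1,3] + [1,2].
The resulting 12×6 matrix has rank 6, and its Smith normal form has invariant factors (1,1,1,1,1,1).

Reading off H_k = ker ∂_k / im ∂_{k+1}:

  H_0: rank C_0 − rank ∂_1 = 6 − 5 = 1, and the invariant factors of ∂_1 are all 1, so H_0 ≅ Z.
  H_1: rank ker ∂_1 − rank ∂_2 = (12 − 5) − 6 = 1, and the invariant factors of ∂_2 are all 1, so H_1 ≅ Z.
  H_2: rank ker ∂_2 − rank ∂_3 = (6 − 6) − 0 = 0, and there is no ∂_3, so H_2 ≅ 0.

As a check, the Euler characteristic is 6 − 12 + 6 = 0, which agrees with 1 − 1 + 0 = 0.

H_0 = Z,  H_1 = Z,  H_2 = 0.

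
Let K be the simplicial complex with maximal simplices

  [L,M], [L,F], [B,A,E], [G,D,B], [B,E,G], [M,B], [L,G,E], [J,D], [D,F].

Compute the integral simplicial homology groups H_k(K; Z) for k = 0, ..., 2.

We work with the vertex ordering A < B < D < E < F < G < J < L < M. The simplices of K, each written with vertices in increasing order, are:

  0-simplices (9): A, B, D, E, F, G, J, L, M
  1-simplices (14): AB, AE, BD, BE, BG, BM, DF, DG, DJ, EG, EL, FL, GL, LM
  2-simplices (4): ABE, BDG, BEG, EGL

so the chain groups are C_0 ≅ Z^9, C_1 ≅ Z^14, C_2 ≅ Z^4.

The boundary map ∂_1: C_1 → C_0 is given by ∂[p,q] = [q] − [p]. For instance
  ∂LM = M − L.
The resulting 9×14 matrix has rank 8, and its Smith normal form has invariant factors (1,1,1,1,1,1,1,1).

∂_2: C_2 → C_1 maps a triangle to the signed sum of its edges. For instance
  ∂BEG = EG − BG + BE,
  ∂EGL = GL − EL + EG.
The 14×4 boundary matrix has rank 4 and Smith normal form diag(1,1,1,1).

From H_k ≅ ker(∂_k) / im(∂_{k+1}) we obtain:

  H_0: rank C_0 − rank ∂_1 = 9 − 8 = 1, and the invariant factors of ∂_1 are all 1, so H_0 = Z.
  H_1: rank ker ∂_1 − rank ∂_2 = (14 − 8) − 4 = 2, and the invariant factors of ∂_2 are all 1, so H_1 = Z^2.
  H_2: rank ker ∂_2 − rank ∂_3 = (4 − 4) − 0 = 0, and there is no ∂_3, so H_2 = 0.

H_0 ≅ Z,  H_1 ≅ Z^2,  H_2 = 0.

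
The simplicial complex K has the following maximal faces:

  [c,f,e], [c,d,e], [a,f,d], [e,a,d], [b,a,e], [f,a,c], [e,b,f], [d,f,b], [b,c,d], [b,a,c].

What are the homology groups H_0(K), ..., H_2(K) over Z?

Order the vertices as a < b < c < d < e < f. Listing each simplex with vertices in this order, K has dimension 2 with simplices:

  0-simplices (6): a, b, c, d, e, f
  1-simplices (15): ab, ac, ad, ae, af, bc, bd, be, bf, cd, ce, cf, de, df, ef
  2-simplices (10): abc, abe, acf, ade, adf, bcd, bdf, bef, cde, cef

giving chain groups C_0 ≅ Z^6, C_1 ≅ Z^15, C_2 ≅ Z^10.

Boundary ∂_1: C_1 → C_0 sends each edge [p,q] (with p < q) to q − p. For instance
  ∂af = f − a.
This gives a 6×15 integer matrix of rank 5; reducing to Smith normal form yields diagonal entries (1,1,1,1,1).

Boundary ∂_2: C_2 → C_1 acts by ∂[p,q,r] = [q,r] − [p,r] + [p,q]. For instance
  ∂bcd = cd − bd + bc,
  ∂adf = df − af + ad.
The resulting 15×10 matrix has rank 10, and its Smith normal form has invariant factors (1,1,1,1,1,1,1,1,1,2).

From H_k ≅ ker(∂_k) / im(∂_{k+1}) we obtain:

  H_0: rank C_0 − rank ∂_1 = 6 − 5 = 1, and the invariant factors of ∂_1 are all 1, so H_0 = Z.
  H_1: rank ker ∂_1 − rank ∂_2 = (15 − 5) − 10 = 0, and ∂_2 has invariant factor 2 > 1, so H_1 = Z/2.
  H_2: rank ker ∂_2 − rank ∂_3 = (10 − 10) − 0 = 0, and there is no ∂_3, so H_2 = 0.

As a check, the Euler characteristic is 6 − 15 + 10 = 1, which agrees with 1 − 0 + 0 = 1.

H_0 = Z,  H_1 = Z/2,  H_2 = 0.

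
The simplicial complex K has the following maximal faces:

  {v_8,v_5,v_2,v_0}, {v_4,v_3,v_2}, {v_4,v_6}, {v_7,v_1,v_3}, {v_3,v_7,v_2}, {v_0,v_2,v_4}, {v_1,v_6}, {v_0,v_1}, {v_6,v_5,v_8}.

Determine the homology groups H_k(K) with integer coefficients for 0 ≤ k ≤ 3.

H_0 ≅ Z,  H_1 ≅ Z^3,  H_2 = 0,  H_3 = 0.

We work with the vertex ordering v_0 < v_1 < v_2 < v_3 < v_4 < v_5 < v_6 < v_7 < v_8. The simplices of K, each written with vertices in increasing order, are:

  0-simplices (9): [v_0], [v_1], [v_2], [v_3], [v_4], [v_5], [v_6], [v_7], [v_8]
  1-simplices (19): (19 of them)
  2-simplices (9): [v_0,v_2,v_4], [v_0,v_2,v_5], [v_0,v_2,v_8], [v_0,v_5,v_8], [v_1,v_3,v_7], [v_2,v_3,v_4], [v_2,v_3,v_7], [v_2,v_5,v_8], [v_5,v_6,v_8]
  3-simplices (1): [v_0,v_2,v_5,v_8]

so the chain groups are C_0 ≅ Z^9, C_1 ≅ Z^19, C_2 ≅ Z^9, C_3 ≅ Z^1.

Boundary ∂_1: C_1 → C_0 maps an edge to its endpoints' difference, ∂[p,q] = q − p. For instance
  ∂[v_3,v_7] = [v_7] − [v_3].
The 9×19 boundary matrix has rank 8 and Smith normal form diag(1,1,1,1,1,1,1,1).

Boundary ∂_2: C_2 → C_1 acts by ∂[p,q,r] = [q,r] − [p,r] + [p,q]. For instance
  ∂[v_0,v_5,v_8] = [v_5,v_8] − [v_0,v_8] + [v_0,v_5],
  ∂[v_1,v_3,v_7] = [v_3,v_7] − [v_1,v_7] + [v_1,v_3].
This gives a 19×9 integer matrix of rank 8; reducing to Smith normal form yields diagonal entries (1,1,1,1,1,1,1,1).

Boundary ∂_3: C_3 → C_2 sends each 3-simplex σ to the alternating sum Σ_i (−1)^i (σ with its i-th vertex removed). For instance
  ∂[v_0,v_2,v_5,v_8] = [v_2,v_5,v_8] − [v_0,v_5,v_8] + [v_0,v_2,v_8] − [v_0,v_2,v_5].
As a 9×1 matrix over Z this has rank 1, with invariant factors (1).

Reading off H_k = ker ∂_k / im ∂_{k+1}:

  H_0: rank C_0 − rank ∂_1 = 9 − 8 = 1, and the invariant factors of ∂_1 are all 1, so H_0 = Z.
  H_1: rank ker ∂_1 − rank ∂_2 = (19 − 8) − 8 = 3, and the invariant factors of ∂_2 are all 1, so H_1 = Z^3.
  H_2: rank ker ∂_2 − rank ∂_3 = (9 − 8) − 1 = 0, and the invariant factors of ∂_3 are all 1, so H_2 = 0.
  H_3: rank ker ∂_3 − rank ∂_4 = (1 − 1) − 0 = 0, and there is no ∂_4, so H_3 = 0.

As a check, the Euler characteristic is 9 − 19 + 9 − 1 = -2, which agrees with 1 − 3 + 0 − 0 = -2.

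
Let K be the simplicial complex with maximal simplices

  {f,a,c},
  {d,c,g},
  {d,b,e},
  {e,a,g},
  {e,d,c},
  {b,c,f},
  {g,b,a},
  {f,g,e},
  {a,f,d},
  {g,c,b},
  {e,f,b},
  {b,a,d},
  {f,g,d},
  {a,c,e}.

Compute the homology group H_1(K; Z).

Order the vertices as a < b < c < d < e < f < g. Listing each simplex with vertices in this order, K has dimension 2 with simplices:

  0-simplices (7): a, b, c, d, e, f, g
  1-simplices (21): ab, ac, ad, ae, af, ag, bc, bd, be, bf, bg, cd, ce, cf, cg, de, df, dg, ef, eg, fg
  2-simplices (14): abd, abg, ace, acf, adf, aeg, bcf, bcg, bde, bef, cde, cdg, dfg, efg

Hence C_0 ≅ Z^7, C_1 ≅ Z^21, C_2 ≅ Z^14.

∂_1: C_1 → C_0 maps an edge to its endpoints' difference, ∂[p,q] = q − p. For instance
  ∂bf = f − b.
This gives a 7×21 integer matrix of rank 6; reducing to Smith normal form yields diagonal entries (1,1,1,1,1,1).

Boundary ∂_2: C_2 → C_1 acts by ∂[p,q,r] = [q,r] − [p,r] + [p,q]. For instance
  ∂dfg = fg − dg + df,
  ∂bde = de − be + bd.
This gives a 21×14 integer matrix of rank 13; reducing to Smith normal form yields diagonal entries (1,1,1,1,1,1,1,1,1,1,1,1,1).

Reading off H_k = ker ∂_k / im ∂_{k+1}:

  H_1: rank ker ∂_1 − rank ∂_2 = (21 − 6) − 13 = 2, and the invariant factors of ∂_2 are all 1, so H_1 = Z^2.

(K is a triangulation of the torus T^2.)

H_1 = Z^2.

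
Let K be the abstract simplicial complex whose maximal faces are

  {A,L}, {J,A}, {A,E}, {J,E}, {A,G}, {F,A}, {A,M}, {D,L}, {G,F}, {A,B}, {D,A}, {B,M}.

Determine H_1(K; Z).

H_1 ≅ Z^4.

Take the total order A < B < D < E < F < G < J < L < M on the vertex set. Then K (dimension 1) consists of the simplices:

  0-simplices (9): A, B, D, E, F, G, J, L, M
  1-simplices (12): AB, AD, AE, AF, AG, AJ, AL, AM, BM, DL, EJ, FG

so the chain groups are C_0 ≅ Z^9, C_1 ≅ Z^12.

Boundary ∂_1: C_1 → C_0 maps an edge to its endpoints' difference, ∂[p,q] = q − p. For instance
  ∂AD = D − A.
This gives a 9×12 integer matrix of rank 8; reducing to Smith normal form yields diagonal entries (1,1,1,1,1,1,1,1).

Reading off H_k = ker ∂_k / im ∂_{k+1}:

  H_1: rank ker ∂_1 − rank ∂_2 = (12 − 8) − 0 = 4, and there is no ∂_2, so H_1 ≅ Z^4.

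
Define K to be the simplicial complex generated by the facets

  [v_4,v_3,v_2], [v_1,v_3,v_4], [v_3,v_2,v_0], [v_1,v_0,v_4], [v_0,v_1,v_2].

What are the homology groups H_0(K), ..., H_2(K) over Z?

H_0 ≅ Z,  H_1 ≅ Z,  H_2 = 0.

K has 5 vertices, 10 edges, 5 triangles.
rank ∂_0 = 0, rank ∂_1 = 4 ⇒ b_0 = 5 − 0 − 4 = 1; all invariant factors of ∂_1 are 1 so no torsion. So H_0 = Z.
rank ∂_1 = 4, rank ∂_2 = 5 ⇒ b_1 = 10 − 4 − 5 = 1; all invariant factors of ∂_2 are 1 so no torsion. So H_1 = Z.
rank ∂_2 = 5, rank ∂_3 = 0 ⇒ b_2 = 5 − 5 − 0 = 0. So H_2 = 0.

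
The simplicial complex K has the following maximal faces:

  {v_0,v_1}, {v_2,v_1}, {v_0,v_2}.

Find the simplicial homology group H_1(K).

H_1 = Z.

Order the vertices as v_0 < v_1 < v_2. Listing each simplex with vertices in this order, K has dimension 1 with simplices:

  0-simplices (3): [v_0], [v_1], [v_2]
  1-simplices (3): [v_0,v_1], [v_0,v_2], [v_1,v_2]

so the chain groups are C_0 ≅ Z^3, C_1 ≅ Z^3.

∂_1: C_1 → C_0 maps an edge to its endpoints' difference, ∂[p,q] = q − p. For instance
  ∂[v_1,v_2] = [v_2] − [v_1].
The 3×3 boundary matrix has rank 2 and Smith normal form diag(1,1).

From H_k ≅ ker(∂_k) / im(∂_{k+1}) we obtain:

  H_1: rank ker ∂_1 − rank ∂_2 = (3 − 2) − 0 = 1, and there is no ∂_2, so H_1 ≅ Z.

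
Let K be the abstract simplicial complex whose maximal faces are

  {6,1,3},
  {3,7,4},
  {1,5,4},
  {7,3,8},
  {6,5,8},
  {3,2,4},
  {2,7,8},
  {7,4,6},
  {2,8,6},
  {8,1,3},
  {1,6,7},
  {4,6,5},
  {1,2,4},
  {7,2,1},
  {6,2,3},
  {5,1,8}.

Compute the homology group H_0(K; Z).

We work with the vertex ordering 1 < 2 < 3 < 4 < 5 < 6 < 7 < 8. The simplices of K, each written with vertices in increasing order, are:

  0-simplices (8): [1], [2], [3], [4], [5], [6], [7], [8]
  1-simplices (24): (24 of them)
  2-simplices (16): [1,2,4], [1,2,7], [1,3,6], [1,3,8], [1,4,5], [1,5,8], [1,6,7], [2,3,4], [2,3,6], [2,6,8], [2,7,8], [3,4,7], [3,7,8], [4,5,6], [4,6,7], [5,6,8]

Hence C_0 ≅ Z^8, C_1 ≅ Z^24, C_2 ≅ Z^16.

∂_1: C_1 → C_0 sends each edge [p,q] (with p < q) to q − p. For instance
  ∂[1,3] = [3] − [1].
The resulting 8×24 matrix has rank 7, and its Smith normal form has invariant factors (1,1,1,1,1,1,1).

Boundary ∂_2: C_2 → C_1 maps a triangle to the signed sum of its edges. For instance
  ∂[2,3,6] = [3,6] − [2,6] + [2,3],
  ∂[1,3,8] = [3,8] − [1,8] + [1,3].
The resulting 24×16 matrix has rank 15, and its Smith normal form has invariant factors (1,1,1,1,1,1,1,1,1,1,1,1,1,1,1).

From H_k ≅ ker(∂_k) / im(∂_{k+1}) we obtain:

  H_0: rank C_0 − rank ∂_1 = 8 − 7 = 1, and the invariant factors of ∂_1 are all 1, so H_0 = Z.

H_0 = Z.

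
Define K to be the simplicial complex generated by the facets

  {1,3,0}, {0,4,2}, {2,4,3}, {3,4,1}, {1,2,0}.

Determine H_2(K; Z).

Fix the vertex order 0 < 1 < 2 < 3 < 4 and write every simplex with vertices in increasing order. Then dim K = 2 and the simplices of K are:

  0-simplices (5): [0], [1], [2], [3], [4]
  1-simplices (10): [0,1], [0,2], [0,3], [0,4], [1,2], [1,3], [1,4], [2,3], [2,4], [3,4]
  2-simplices (5): [0,1,2], [0,1,3], [0,2,4], [1,3,4], [2,3,4]

giving chain groups C_0 ≅ Z^5, C_1 ≅ Z^10, C_2 ≅ Z^5.

∂_1: C_1 → C_0 sends each edge [p,q] (with p < q) to q − p. For instance
  ∂[2,4] = [4] − [2].
As a 5×10 matrix over Z this has rank 4, with invariant factors (1,1,1,1).

The boundary map ∂_2: C_2 → C_1 sends each 2-simplex [p,q,r] to [q,r] − [p,r] + [p,q]. For instance
  ∂[0,1,3] = [1,3] − [0,3] + [0,1],
  ∂[1,3,4] = [3,4] − [1,4] + [1,3].
As a 10×5 matrix over Z this has rank 5, with invariant factors (1,1,1,1,1).

Computing H_k = (kernel of ∂_k) / (image of ∂_{k+1}):

  H_2: rank ker ∂_2 − rank ∂_3 = (5 − 5) − 0 = 0, and there is no ∂_3, so H_2 ≅ 0.

(K is a triangulation of the Möbius band.)

H_2 ≅ 0.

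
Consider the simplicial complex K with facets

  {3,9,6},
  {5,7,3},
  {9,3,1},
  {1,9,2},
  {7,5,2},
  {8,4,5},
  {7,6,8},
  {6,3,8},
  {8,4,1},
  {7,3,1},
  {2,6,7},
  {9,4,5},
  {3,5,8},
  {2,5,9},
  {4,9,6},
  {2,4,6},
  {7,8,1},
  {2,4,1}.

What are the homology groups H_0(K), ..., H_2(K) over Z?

We work with the vertex ordering 1 < 2 < 3 < 4 < 5 < 6 < 7 < 8 < 9. The simplices of K, each written with vertices in increasing order, are:

  0-simplices (9): [1], [2], [3], [4], [5], [6], [7], [8], [9]
  1-simplices (27): (27 of them)
  2-simplices (18): [1,2,4], [1,2,9], [1,3,7], [1,3,9], [1,4,8], [1,7,8], [2,4,6], [2,5,7], [2,5,9], [2,6,7], [3,5,7], [3,5,8], [3,6,8], [3,6,9], [4,5,8], [4,5,9], [4,6,9], [6,7,8]

Hence C_0 ≅ Z^9, C_1 ≅ Z^27, C_2 ≅ Z^18.

∂_1: C_1 → C_0 is given by ∂[p,q] = [q] − [p]. For instance
  ∂[4,8] = [8] − [4].
The resulting 9×27 matrix has rank 8, and its Smith normal form has invariant factors (1,1,1,1,1,1,1,1).

The boundary map ∂_2: C_2 → C_1 sends each 2-simplex [p,q,r] to [q,r] − [p,r] + [p,q]. For instance
  ∂[4,5,8] = [5,8] − [4,8] + [4,5],
  ∂[1,3,9] = [3,9] − [1,9] + [1,3].
This gives a 27×18 integer matrix of rank 18; reducing to Smith normal form yields diagonal entries (1,1,1,1,1,1,1,1,1,1,1,1,1,1,1,1,1,2).

Computing H_k = (kernel of ∂_k) / (image of ∂_{k+1}):

  H_0: rank C_0 − rank ∂_1 = 9 − 8 = 1, and the invariant factors of ∂_1 are all 1, so H_0 = Z.
  H_1: rank ker ∂_1 − rank ∂_2 = (27 − 8) − 18 = 1, and ∂_2 has invariant factor 2 > 1, so H_1 = Z ⊕ Z/2Z.
  H_2: rank ker ∂_2 − rank ∂_3 = (18 − 18) − 0 = 0, and there is no ∂_3, so H_2 = 0.

H_0 ≅ Z,  H_1 ≅ Z ⊕ Z/2Z,  H_2 = 0.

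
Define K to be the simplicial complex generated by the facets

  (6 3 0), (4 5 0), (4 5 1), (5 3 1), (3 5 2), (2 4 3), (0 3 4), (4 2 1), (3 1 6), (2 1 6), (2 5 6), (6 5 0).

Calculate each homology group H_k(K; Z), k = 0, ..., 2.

K has 7 vertices, 18 edges, 12 triangles.
rank ∂_0 = 0, rank ∂_1 = 6 ⇒ b_0 = 7 − 0 − 6 = 1; all invariant factors of ∂_1 are 1 so no torsion. So H_0 = Z.
rank ∂_1 = 6, rank ∂_2 = 12 ⇒ b_1 = 18 − 6 − 12 = 0; ∂_2 has invariant factor(s) [2] giving torsion. So H_1 = Z/2.
rank ∂_2 = 12, rank ∂_3 = 0 ⇒ b_2 = 12 − 12 − 0 = 0. So H_2 = 0.

H_0 = Z,  H_1 = Z/2,  H_2 = 0.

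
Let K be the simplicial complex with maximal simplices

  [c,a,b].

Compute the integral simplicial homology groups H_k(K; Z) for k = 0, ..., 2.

H_0 ≅ Z,  H_1 = 0,  H_2 = 0.

K has 3 vertices, 3 edges, 1 triangle.
rank ∂_0 = 0, rank ∂_1 = 2 ⇒ b_0 = 3 − 0 − 2 = 1; all invariant factors of ∂_1 are 1 so no torsion. So H_0 = Z.
rank ∂_1 = 2, rank ∂_2 = 1 ⇒ b_1 = 3 − 2 − 1 = 0; all invariant factors of ∂_2 are 1 so no torsion. So H_1 = 0.
rank ∂_2 = 1, rank ∂_3 = 0 ⇒ b_2 = 1 − 1 − 0 = 0. So H_2 = 0.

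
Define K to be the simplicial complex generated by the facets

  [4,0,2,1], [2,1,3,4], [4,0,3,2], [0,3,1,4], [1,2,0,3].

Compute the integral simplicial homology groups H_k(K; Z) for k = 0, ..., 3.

K has 5 vertices, 10 edges, 10 triangles, 5 3-simplices.
rank ∂_0 = 0, rank ∂_1 = 4 ⇒ b_0 = 5 − 0 − 4 = 1; all invariant factors of ∂_1 are 1 so no torsion. So H_0 = Z.
rank ∂_1 = 4, rank ∂_2 = 6 ⇒ b_1 = 10 − 4 − 6 = 0; all invariant factors of ∂_2 are 1 so no torsion. So H_1 = 0.
rank ∂_2 = 6, rank ∂_3 = 4 ⇒ b_2 = 10 − 6 − 4 = 0; all invariant factors of ∂_3 are 1 so no torsion. So H_2 = 0.
rank ∂_3 = 4, rank ∂_4 = 0 ⇒ b_3 = 5 − 4 − 0 = 1. So H_3 = Z.

H_0 ≅ Z,  H_1 = 0,  H_2 = 0,  H_3 ≅ Z.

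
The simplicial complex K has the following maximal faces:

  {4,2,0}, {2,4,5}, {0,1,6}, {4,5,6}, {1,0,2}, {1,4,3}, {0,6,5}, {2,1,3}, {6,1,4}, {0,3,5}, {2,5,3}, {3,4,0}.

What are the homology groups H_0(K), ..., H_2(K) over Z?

Fix the vertex order 0 < 1 < 2 < 3 < 4 < 5 < 6 and write every simplex with vertices in increasing order. Then dim K = 2 and the simplices of K are:

  0-simplices (7): [0], [1], [2], [3], [4], [5], [6]
  1-simplices (18): [0,1], [0,2], [0,3], [0,4], [0,5], [0,6], [1,2], [1,3], [1,4], [1,6], [2,3], [2,4], [2,5], [3,4], [3,5], [4,5], [4,6], [5,6]
  2-simplices (12): [0,1,2], [0,1,6], [0,2,4], [0,3,4], [0,3,5], [0,5,6], [1,2,3], [1,3,4], [1,4,6], [2,3,5], [2,4,5], [4,5,6]

Hence C_0 ≅ Z^7, C_1 ≅ Z^18, C_2 ≅ Z^12.

Boundary ∂_1: C_1 → C_0 maps an edge to its endpoints' difference, ∂[p,q] = q − p.
As a 7×18 matrix over Z this has rank 6, with invariant factors (1,1,1,1,1,1).

∂_2: C_2 → C_1 sends each 2-simplex [p,q,r] to [q,r] − [p,r] + [p,q]. For instance
  ∂[2,3,5] = [3,5] − [2,5] + [2,3],
  ∂[4,5,6] = [5,6] − [4,6] + [4,5].
The resulting 18×12 matrix has rank 12, and its Smith normal form has invariant factors (1,1,1,1,1,1,1,1,1,1,1,2).

Computing H_k = (kernel of ∂_k) / (image of ∂_{k+1}):

  H_0: rank C_0 − rank ∂_1 = 7 − 6 = 1, and the invariant factors of ∂_1 are all 1, so H_0 = Z.
  H_1: rank ker ∂_1 − rank ∂_2 = (18 − 6) − 12 = 0, and ∂_2 has invariant factor 2 > 1, so H_1 = Z/2.
  H_2: rank ker ∂_2 − rank ∂_3 = (12 − 12) − 0 = 0, and there is no ∂_3, so H_2 = 0.

(K is a triangulation of the real projective plane RP^2.)

H_0 = Z,  H_1 = Z/2,  H_2 = 0.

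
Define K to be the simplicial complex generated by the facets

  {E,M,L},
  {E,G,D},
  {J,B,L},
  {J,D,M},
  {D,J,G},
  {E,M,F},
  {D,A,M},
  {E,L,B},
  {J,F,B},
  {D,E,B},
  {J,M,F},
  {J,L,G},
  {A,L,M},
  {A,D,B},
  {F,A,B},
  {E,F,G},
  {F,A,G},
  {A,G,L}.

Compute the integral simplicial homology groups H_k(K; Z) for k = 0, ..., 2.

H_0 ≅ Z,  H_1 ≅ Z^2,  H_2 ≅ Z.

Fix the vertex order A < B < D < E < F < G < J < L < M and write every simplex with vertices in increasing order. Then dim K = 2 and the simplices of K are:

  0-simplices (9): A, B, D, E, F, G, J, L, M
  1-simplices (27): AB, AD, AF, AG, AL, AM, BD, BE, BF, BJ, BL, DE, DG, DJ, DM, EF, EG, EL, EM, FG, FJ, FM, GJ, GL, JL, JM, LM
  2-simplices (18): ABD, ABF, ADM, AFG, AGL, ALM, BDE, BEL, BFJ, BJL, DEG, DGJ, DJM, EFG, EFM, ELM, FJM, GJL

so the chain groups are C_0 ≅ Z^9, C_1 ≅ Z^27, C_2 ≅ Z^18.

Boundary ∂_1: C_1 → C_0 is given by ∂[p,q] = [q] − [p]. For instance
  ∂EG = G − E.
As a 9×27 matrix over Z this has rank 8, with invariant factors (1,1,1,1,1,1,1,1).

The boundary map ∂_2: C_2 → C_1 maps a triangle to the signed sum of its edges. For instance
  ∂ALM = LM − AM + AL,
  ∂ELM = LM − EM + EL.
The 27×18 boundary matrix has rank 17 and Smith normal form diag(1,1,1,1,1,1,1,1,1,1,1,1,1,1,1,1,1).

Reading off H_k = ker ∂_k / im ∂_{k+1}:

  H_0: rank C_0 − rank ∂_1 = 9 − 8 = 1, and the invariant factors of ∂_1 are all 1, so H_0 ≅ Z.
  H_1: rank ker ∂_1 − rank ∂_2 = (27 − 8) − 17 = 2, and the invariant factors of ∂_2 are all 1, so H_1 ≅ Z^2.
  H_2: rank ker ∂_2 − rank ∂_3 = (18 − 17) − 0 = 1, and there is no ∂_3, so H_2 ≅ Z.

As a check, the Euler characteristic is 9 − 27 + 18 = 0, which agrees with 1 − 2 + 1 = 0.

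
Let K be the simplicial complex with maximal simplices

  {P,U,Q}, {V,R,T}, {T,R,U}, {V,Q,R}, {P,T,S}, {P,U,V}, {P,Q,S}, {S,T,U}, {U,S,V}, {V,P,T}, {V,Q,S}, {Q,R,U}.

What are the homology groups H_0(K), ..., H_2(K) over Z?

Take the total order P < Q < R < S < T < U < V on the vertex set. Then K (dimension 2) consists of the simplices:

  0-simplices (7): P, Q, R, S, T, U, V
  1-simplices (18): PQ, PS, PT, PU, PV, QR, QS, QU, QV, RT, RU, RV, ST, SU, SV, TU, TV, UV
  2-simplices (12): PQS, PQU, PST, PTV, PUV, QRU, QRV, QSV, RTU, RTV, STU, SUV

Hence C_0 ≅ Z^7, C_1 ≅ Z^18, C_2 ≅ Z^12.

The boundary map ∂_1: C_1 → C_0 sends each edge [p,q] (with p < q) to q − p.
The resulting 7×18 matrix has rank 6, and its Smith normal form has invariant factors (1,1,1,1,1,1).

The boundary map ∂_2: C_2 → C_1 acts by ∂[p,q,r] = [q,r] − [p,r] + [p,q]. For instance
  ∂QSV = SV − QV + QS,
  ∂STU = TU − SU + ST.
The resulting 18×12 matrix has rank 12, and its Smith normal form has invariant factors (1,1,1,1,1,1,1,1,1,1,1,2).

Now H_k = ker ∂_k / im ∂_{k+1}, so:

  H_0: rank C_0 − rank ∂_1 = 7 − 6 = 1, and the invariant factors of ∂_1 are all 1, so H_0 ≅ Z.
  H_1: rank ker ∂_1 − rank ∂_2 = (18 − 6) − 12 = 0, and ∂_2 has invariant factor 2 > 1, so H_1 ≅ Z/2Z.
  H_2: rank ker ∂_2 − rank ∂_3 = (12 − 12) − 0 = 0, and there is no ∂_3, so H_2 ≅ 0.

As a check, the Euler characteristic is 7 − 18 + 12 = 1, which agrees with 1 − 0 + 0 = 1.

H_0 ≅ Z,  H_1 ≅ Z/2Z,  H_2 = 0.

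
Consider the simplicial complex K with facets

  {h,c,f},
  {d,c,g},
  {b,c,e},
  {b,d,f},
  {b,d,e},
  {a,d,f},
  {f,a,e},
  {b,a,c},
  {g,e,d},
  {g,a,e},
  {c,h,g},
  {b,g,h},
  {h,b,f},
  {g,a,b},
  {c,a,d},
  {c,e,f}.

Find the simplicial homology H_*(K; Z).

Order the vertices as a < b < c < d < e < f < g < h. Listing each simplex with vertices in this order, K has dimension 2 with simplices:

  0-simplices (8): a, b, c, d, e, f, g, h
  1-simplices (24): ab, ac, ad, ae, af, ag, bc, bd, be, bf, bg, bh, cd, ce, cf, cg, ch, de, df, dg, ef, eg, fh, gh
  2-simplices (16): abc, abg, acd, adf, aef, aeg, bce, bde, bdf, bfh, bgh, cdg, cef, cfh, cgh, deg

Hence C_0 ≅ Z^8, C_1 ≅ Z^24, C_2 ≅ Z^16.

Boundary ∂_1: C_1 → C_0 sends each edge [p,q] (with p < q) to q − p. For instance
  ∂bc = c − b.
The resulting 8×24 matrix has rank 7, and its Smith normal form has invariant factors (1,1,1,1,1,1,1).

Boundary ∂_2: C_2 → C_1 acts by ∂[p,q,r] = [q,r] − [p,r] + [p,q]. For instance
  ∂deg = eg − dg + de,
  ∂cfh = fh − ch + cf.
As a 24×16 matrix over Z this has rank 15, with invariant factors (1,1,1,1,1,1,1,1,1,1,1,1,1,1,1).

From H_k ≅ ker(∂_k) / im(∂_{k+1}) we obtain:

  H_0: rank C_0 − rank ∂_1 = 8 − 7 = 1, and the invariant factors of ∂_1 are all 1, so H_0 ≅ Z.
  H_1: rank ker ∂_1 − rank ∂_2 = (24 − 7) − 15 = 2, and the invariant factors of ∂_2 are all 1, so H_1 ≅ Z^2.
  H_2: rank ker ∂_2 − rank ∂_3 = (16 − 15) − 0 = 1, and there is no ∂_3, so H_2 ≅ Z.

As a check, the Euler characteristic is 8 − 24 + 16 = 0, which agrees with 1 − 2 + 1 = 0.

H_0 ≅ Z,  H_1 ≅ Z^2,  H_2 ≅ Z.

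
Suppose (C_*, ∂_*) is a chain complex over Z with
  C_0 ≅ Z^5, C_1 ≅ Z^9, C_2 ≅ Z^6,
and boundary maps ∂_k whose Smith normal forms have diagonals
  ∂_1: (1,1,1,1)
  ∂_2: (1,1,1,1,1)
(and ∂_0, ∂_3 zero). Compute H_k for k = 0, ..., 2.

H_0 ≅ Z,  H_1 = 0,  H_2 ≅ Z.

H_0: b_0 = 5 − 0 − 4 = 1; torsion from ∂_1 factors > 1: none. So H_0 ≅ Z.
H_1: b_1 = 9 − 4 − 5 = 0; torsion from ∂_2 factors > 1: none. So H_1 ≅ 0.
H_2: b_2 = 6 − 5 − 0 = 1; torsion from ∂_3 factors > 1: none. So H_2 ≅ Z.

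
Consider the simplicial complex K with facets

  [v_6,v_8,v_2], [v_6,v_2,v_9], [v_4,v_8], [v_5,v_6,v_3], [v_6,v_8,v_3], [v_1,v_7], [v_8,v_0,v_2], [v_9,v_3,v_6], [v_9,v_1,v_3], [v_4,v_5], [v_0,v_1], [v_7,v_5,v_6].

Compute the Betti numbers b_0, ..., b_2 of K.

Order the vertices as v_0 < v_1 < v_2 < v_3 < v_4 < v_5 < v_6 < v_7 < v_8 < v_9. Listing each simplex with vertices in this order, K has dimension 2 with simplices:

  0-simplices (10): [v_0], [v_1], [v_2], [v_3], [v_4], [v_5], [v_6], [v_7], [v_8], [v_9]
  1-simplices (20): (20 of them)
  2-simplices (8): [v_0,v_2,v_8], [v_1,v_3,v_9], [v_2,v_6,v_8], [v_2,v_6,v_9], [v_3,v_5,v_6], [v_3,v_6,v_8], [v_3,v_6,v_9], [v_5,v_6,v_7]

so the chain groups are C_0 ≅ Z^10, C_1 ≅ Z^20, C_2 ≅ Z^8.

The boundary map ∂_1: C_1 → C_0 is given by ∂[p,q] = [q] − [p].
This gives a 10×20 integer matrix of rank 9; reducing to Smith normal form yields diagonal entries (1,1,1,1,1,1,1,1,1).

The boundary map ∂_2: C_2 → C_1 acts by ∂[p,q,r] = [q,r] − [p,r] + [p,q]. For instance
  ∂[v_2,v_6,v_9] = [v_6,v_9] − [v_2,v_9] + [v_2,v_6],
  ∂[v_2,v_6,v_8] = [v_6,v_8] − [v_2,v_8] + [v_2,v_6].
This gives a 20×8 integer matrix of rank 8; reducing to Smith normal form yields diagonal entries (1,1,1,1,1,1,1,1).

Now H_k = ker ∂_k / im ∂_{k+1}, so:

  H_0: rank C_0 − rank ∂_1 = 10 − 9 = 1, and the invariant factors of ∂_1 are all 1, so H_0 = Z.
  H_1: rank ker ∂_1 − rank ∂_2 = (20 − 9) − 8 = 3, and the invariant factors of ∂_2 are all 1, so H_1 = Z^3.
  H_2: rank ker ∂_2 − rank ∂_3 = (8 − 8) − 0 = 0, and there is no ∂_3, so H_2 = 0.

As a check, the Euler characteristic is 10 − 20 + 8 = -2, which agrees with 1 − 3 + 0 = -2.

Hence the Betti numbers are b_0 = 1, b_1 = 3, b_2 = 0.

b_0 = 1, b_1 = 3, b_2 = 0.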